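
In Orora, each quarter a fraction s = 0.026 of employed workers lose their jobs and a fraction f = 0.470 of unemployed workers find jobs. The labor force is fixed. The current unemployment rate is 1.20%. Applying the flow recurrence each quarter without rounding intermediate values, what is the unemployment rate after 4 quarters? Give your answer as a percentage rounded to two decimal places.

Unemployment rate after four quarters ≈ 4.98%.

With a fixed labor force, u_{t+1} = u_t + s·(1−u_t) − f·u_t = u_t·(1−s−f) + s.
Here 1−s−f = 0.504 and s = 0.026.
u_1 = 0.012000 × 0.504 + 0.026 = 0.032048.
u_2 = 0.032048 × 0.504 + 0.026 = 0.042152.
u_3 = 0.042152 × 0.504 + 0.026 = 0.047245.
u_4 = 0.047245 × 0.504 + 0.026 = 0.049811.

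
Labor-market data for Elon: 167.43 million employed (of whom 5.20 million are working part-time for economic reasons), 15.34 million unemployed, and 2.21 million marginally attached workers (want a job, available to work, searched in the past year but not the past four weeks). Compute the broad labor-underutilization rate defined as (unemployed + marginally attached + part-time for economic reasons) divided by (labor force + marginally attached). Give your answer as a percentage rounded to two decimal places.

Broad underutilization rate ≈ 12.30%.

Labor force = 167.43 + 15.34 = 182.77 million.
Numerator = 15.34 + 2.21 + 5.20 = 22.75 million.
Denominator = 182.77 + 2.21 = 184.98 million.
Broad rate = 22.75 / 184.98 = 12.30%.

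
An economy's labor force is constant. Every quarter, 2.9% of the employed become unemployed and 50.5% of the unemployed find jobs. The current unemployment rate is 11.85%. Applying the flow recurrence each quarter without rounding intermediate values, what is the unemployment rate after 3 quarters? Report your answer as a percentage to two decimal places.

With a fixed labor force, u_{t+1} = u_t + s·(1−u_t) − f·u_t = u_t·(1−s−f) + s.
Here 1−s−f = 0.466 and s = 0.029.
u_1 = 0.118500 × 0.466 + 0.029 = 0.084221.
u_2 = 0.084221 × 0.466 + 0.029 = 0.068247.
u_3 = 0.068247 × 0.466 + 0.029 = 0.060803.

Unemployment rate after three quarters ≈ 6.08%.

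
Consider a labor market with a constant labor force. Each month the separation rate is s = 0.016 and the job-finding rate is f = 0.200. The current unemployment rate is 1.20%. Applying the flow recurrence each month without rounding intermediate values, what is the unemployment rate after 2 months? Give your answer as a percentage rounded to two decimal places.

Unemployment rate after two months ≈ 3.59%.

With a fixed labor force, u_{t+1} = u_t + s·(1−u_t) − f·u_t = u_t·(1−s−f) + s.
Here 1−s−f = 0.784 and s = 0.016.
u_1 = 0.012000 × 0.784 + 0.016 = 0.025408.
u_2 = 0.025408 × 0.784 + 0.016 = 0.035920.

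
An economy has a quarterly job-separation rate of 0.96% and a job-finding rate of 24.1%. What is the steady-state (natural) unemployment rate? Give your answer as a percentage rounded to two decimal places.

Steady-state unemployment rate ≈ 3.83%.

At steady state the flows balance: s·E = f·U, so U/(E+U) = s/(s+f).
u* = 0.96 / (0.96 + 24.1) = 0.96 / 25.06 = 3.83%.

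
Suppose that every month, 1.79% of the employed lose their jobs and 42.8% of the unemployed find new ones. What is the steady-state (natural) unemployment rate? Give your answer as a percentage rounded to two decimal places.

At steady state the flows balance: s·E = f·U, so U/(E+U) = s/(s+f).
u* = 1.79 / (1.79 + 42.8) = 1.79 / 44.59 = 4.01%.

Steady-state unemployment rate ≈ 4.01%.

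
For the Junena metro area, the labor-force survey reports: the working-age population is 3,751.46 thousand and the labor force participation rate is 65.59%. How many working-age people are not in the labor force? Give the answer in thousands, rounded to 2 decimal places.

Share not in the labor force = 1 − 0.6559 = 0.3441.
Not in labor force = 0.3441 × 3,751.46 ≈ 1,290.88 thousand.

About 1,290.88 thousand are not in the labor force.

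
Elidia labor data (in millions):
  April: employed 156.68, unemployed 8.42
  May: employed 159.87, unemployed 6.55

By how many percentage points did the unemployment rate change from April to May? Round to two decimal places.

The unemployment rate changed by −1.16 percentage points.

April: labor force = 156.68 + 8.42 = 165.10; u = 8.42/165.10 = 5.10%.
May: labor force = 159.87 + 6.55 = 166.42; u = 6.55/166.42 = 3.94%.
Change = 3.94% − 5.10% = −1.16 pp.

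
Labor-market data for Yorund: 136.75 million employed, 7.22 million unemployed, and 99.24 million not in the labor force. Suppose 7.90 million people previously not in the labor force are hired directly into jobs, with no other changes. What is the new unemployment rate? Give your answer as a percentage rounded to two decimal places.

New unemployment rate ≈ 4.75%.

Initially, labor force = 136.75 + 7.22 = 143.97 million, so u = 7.22/143.97 = 5.01%.
After the change, employed and labor force both rise by 7.90; unemployed unchanged → E = 144.65, U = 7.22, labor force = 151.87 million.
New unemployment rate = 7.22 / 151.87 = 4.75%.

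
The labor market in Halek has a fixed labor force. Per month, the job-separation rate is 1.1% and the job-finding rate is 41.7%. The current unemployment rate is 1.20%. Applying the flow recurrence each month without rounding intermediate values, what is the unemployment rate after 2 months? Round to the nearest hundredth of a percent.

With a fixed labor force, u_{t+1} = u_t + s·(1−u_t) − f·u_t = u_t·(1−s−f) + s.
Here 1−s−f = 0.572 and s = 0.011.
u_1 = 0.012000 × 0.572 + 0.011 = 0.017864.
u_2 = 0.017864 × 0.572 + 0.011 = 0.021218.

Unemployment rate after two months ≈ 2.12%.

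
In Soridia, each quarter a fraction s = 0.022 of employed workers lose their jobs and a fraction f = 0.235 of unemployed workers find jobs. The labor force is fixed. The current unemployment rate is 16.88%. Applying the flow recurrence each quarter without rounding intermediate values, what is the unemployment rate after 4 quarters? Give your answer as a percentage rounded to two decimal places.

With a fixed labor force, u_{t+1} = u_t + s·(1−u_t) − f·u_t = u_t·(1−s−f) + s.
Here 1−s−f = 0.743 and s = 0.022.
u_1 = 0.168800 × 0.743 + 0.022 = 0.147418.
u_2 = 0.147418 × 0.743 + 0.022 = 0.131532.
u_3 = 0.131532 × 0.743 + 0.022 = 0.119728.
u_4 = 0.119728 × 0.743 + 0.022 = 0.110958.

Unemployment rate after four quarters ≈ 11.10%.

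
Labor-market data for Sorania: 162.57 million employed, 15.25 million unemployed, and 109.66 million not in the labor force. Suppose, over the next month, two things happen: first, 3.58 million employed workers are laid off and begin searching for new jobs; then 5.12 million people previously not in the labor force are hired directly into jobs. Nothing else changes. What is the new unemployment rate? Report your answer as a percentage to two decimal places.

Initially, labor force = 162.57 + 15.25 = 177.82 million, so u = 15.25/177.82 = 8.58%.
After the first change, employed falls and unemployed rises by 3.58; labor force unchanged → E = 158.99, U = 18.83, labor force = 177.82 million.
After the second change, employed and labor force both rise by 5.12; unemployed unchanged → E = 164.11, U = 18.83, labor force = 182.94 million.
New unemployment rate = 18.83 / 182.94 = 10.29%.

New unemployment rate ≈ 10.29%.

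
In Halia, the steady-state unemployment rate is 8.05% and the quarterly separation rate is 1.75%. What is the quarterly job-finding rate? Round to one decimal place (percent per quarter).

Job-finding rate ≈ 20.0% per quarter.

From u* = s/(s+f): f = s·(1−u)/u.
f = 1.75 × (1 − 0.0805) / 0.0805 = 1.6091 / 0.0805 ≈ 20.0% per quarter.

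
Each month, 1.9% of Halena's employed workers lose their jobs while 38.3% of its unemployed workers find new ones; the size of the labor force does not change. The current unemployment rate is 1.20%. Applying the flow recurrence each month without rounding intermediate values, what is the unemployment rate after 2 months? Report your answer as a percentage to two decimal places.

With a fixed labor force, u_{t+1} = u_t + s·(1−u_t) − f·u_t = u_t·(1−s−f) + s.
Here 1−s−f = 0.598 and s = 0.019.
u_1 = 0.012000 × 0.598 + 0.019 = 0.026176.
u_2 = 0.026176 × 0.598 + 0.019 = 0.034653.

Unemployment rate after two months ≈ 3.47%.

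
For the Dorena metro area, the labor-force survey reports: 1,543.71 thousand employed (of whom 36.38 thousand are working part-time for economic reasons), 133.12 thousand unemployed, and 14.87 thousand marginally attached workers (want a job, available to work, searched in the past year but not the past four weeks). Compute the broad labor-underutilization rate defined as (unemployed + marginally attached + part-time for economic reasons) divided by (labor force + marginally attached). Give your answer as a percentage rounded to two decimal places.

Broad underutilization rate ≈ 10.90%.

Labor force = 1,543.71 + 133.12 = 1,676.83 thousand.
Numerator = 133.12 + 14.87 + 36.38 = 184.37 thousand.
Denominator = 1,676.83 + 14.87 = 1,691.70 thousand.
Broad rate = 184.37 / 1,691.70 = 10.90%.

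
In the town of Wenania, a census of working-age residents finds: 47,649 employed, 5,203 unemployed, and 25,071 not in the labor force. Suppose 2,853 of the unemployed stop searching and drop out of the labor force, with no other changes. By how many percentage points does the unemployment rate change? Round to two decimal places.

The unemployment rate changes by −5.14 percentage points.

Initially, labor force = 47,649 + 5,203 = 52,852, so u = 5,203/52,852 = 9.84%.
After the change, unemployed and labor force both fall by 2,853 → E = 47,649, U = 2,350, labor force = 49,999.
New unemployment rate = 2,350 / 49,999 = 4.70%.
Change = 4.70% − 9.84% = −5.14 percentage points.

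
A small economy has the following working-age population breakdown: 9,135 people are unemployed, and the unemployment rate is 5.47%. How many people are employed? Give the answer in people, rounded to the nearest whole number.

About 157,867 are employed.

Labor force = U / u = 9,135 / 0.0547 ≈ 167,002.
Employed = labor force − unemployed = 167,002 − 9,135 = 157,867.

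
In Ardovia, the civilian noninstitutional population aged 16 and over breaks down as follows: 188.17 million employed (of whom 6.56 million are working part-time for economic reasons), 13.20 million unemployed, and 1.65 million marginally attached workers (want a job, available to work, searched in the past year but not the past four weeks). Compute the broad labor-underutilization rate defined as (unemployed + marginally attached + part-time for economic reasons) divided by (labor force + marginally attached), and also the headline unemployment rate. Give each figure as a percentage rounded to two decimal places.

Broad underutilization rate ≈ 10.55%; headline unemployment rate ≈ 6.56%.

Labor force = 188.17 + 13.20 = 201.37 million.
Numerator = 13.20 + 1.65 + 6.56 = 21.41 million.
Denominator = 201.37 + 1.65 = 203.02 million.
Broad rate = 21.41 / 203.02 = 10.55%.
Headline unemployment rate = 13.20 / 201.37 = 6.56%.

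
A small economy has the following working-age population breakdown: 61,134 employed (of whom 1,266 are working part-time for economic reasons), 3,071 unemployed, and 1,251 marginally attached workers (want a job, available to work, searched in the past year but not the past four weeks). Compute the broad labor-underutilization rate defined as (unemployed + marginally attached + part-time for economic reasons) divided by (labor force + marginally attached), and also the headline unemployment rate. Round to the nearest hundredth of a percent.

Broad underutilization rate ≈ 8.54%; headline unemployment rate ≈ 4.78%.

Labor force = 61,134 + 3,071 = 64,205.
Numerator = 3,071 + 1,251 + 1,266 = 5,588.
Denominator = 64,205 + 1,251 = 65,456.
Broad rate = 5,588 / 65,456 = 8.54%.
Headline unemployment rate = 3,071 / 64,205 = 4.78%.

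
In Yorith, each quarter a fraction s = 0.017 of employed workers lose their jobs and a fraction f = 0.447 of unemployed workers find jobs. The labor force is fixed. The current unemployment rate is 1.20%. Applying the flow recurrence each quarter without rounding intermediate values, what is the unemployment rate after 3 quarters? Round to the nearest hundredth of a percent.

With a fixed labor force, u_{t+1} = u_t + s·(1−u_t) − f·u_t = u_t·(1−s−f) + s.
Here 1−s−f = 0.536 and s = 0.017.
u_1 = 0.012000 × 0.536 + 0.017 = 0.023432.
u_2 = 0.023432 × 0.536 + 0.017 = 0.029560.
u_3 = 0.029560 × 0.536 + 0.017 = 0.032844.

Unemployment rate after three quarters ≈ 3.28%.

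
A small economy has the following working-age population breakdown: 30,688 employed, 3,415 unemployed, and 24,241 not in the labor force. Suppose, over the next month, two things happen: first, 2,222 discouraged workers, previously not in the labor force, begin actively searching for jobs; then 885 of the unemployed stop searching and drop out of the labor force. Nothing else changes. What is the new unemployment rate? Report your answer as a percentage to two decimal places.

New unemployment rate ≈ 13.41%.

Initially, labor force = 30,688 + 3,415 = 34,103, so u = 3,415/34,103 = 10.01%.
After the first change, unemployed and labor force both rise by 2,222 → E = 30,688, U = 5,637, labor force = 36,325.
After the second change, unemployed and labor force both fall by 885 → E = 30,688, U = 4,752, labor force = 35,440.
New unemployment rate = 4,752 / 35,440 = 13.41%.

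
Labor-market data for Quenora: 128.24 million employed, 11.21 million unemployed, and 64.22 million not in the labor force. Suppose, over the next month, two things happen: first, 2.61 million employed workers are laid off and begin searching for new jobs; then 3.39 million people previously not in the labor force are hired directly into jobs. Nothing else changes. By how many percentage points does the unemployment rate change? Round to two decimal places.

The unemployment rate changes by +1.64 percentage points.

Initially, labor force = 128.24 + 11.21 = 139.45 million, so u = 11.21/139.45 = 8.04%.
After the first change, employed falls and unemployed rises by 2.61; labor force unchanged → E = 125.63, U = 13.82, labor force = 139.45 million.
After the second change, employed and labor force both rise by 3.39; unemployed unchanged → E = 129.02, U = 13.82, labor force = 142.84 million.
New unemployment rate = 13.82 / 142.84 = 9.68%.
Change = 9.68% − 8.04% = +1.64 percentage points.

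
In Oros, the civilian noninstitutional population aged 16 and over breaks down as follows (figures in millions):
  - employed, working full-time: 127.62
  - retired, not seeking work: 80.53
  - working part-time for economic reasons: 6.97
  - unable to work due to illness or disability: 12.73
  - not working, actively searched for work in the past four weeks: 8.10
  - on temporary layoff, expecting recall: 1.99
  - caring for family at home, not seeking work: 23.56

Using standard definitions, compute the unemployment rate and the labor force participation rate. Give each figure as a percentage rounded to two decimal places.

Employed = 127.62 + 6.97 = 134.59 million (anyone who worked, including part-time for economic reasons, counts as employed).
Unemployed = 8.10 + 1.99 = 10.09 million (jobless and actively searching, or on temporary layoff).
Labor force = 134.59 + 10.09 = 144.68 million.
Not in labor force = 80.53 + 12.73 + 23.56 = 116.82 million (those not working and not actively searching are outside the labor force).
Civilian working-age population = 144.68 + 116.82 = 261.50 million.
Unemployment rate = 10.09 / 144.68 = 6.97%.
Labor force participation rate = 144.68 / 261.50 = 55.33%.

Unemployment rate ≈ 6.97%; labor force participation rate ≈ 55.33%.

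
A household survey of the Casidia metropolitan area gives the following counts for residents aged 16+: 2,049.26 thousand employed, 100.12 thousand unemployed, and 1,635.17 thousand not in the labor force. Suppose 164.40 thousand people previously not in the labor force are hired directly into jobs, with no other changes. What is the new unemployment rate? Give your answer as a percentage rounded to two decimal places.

New unemployment rate ≈ 4.33%.

Initially, labor force = 2,049.26 + 100.12 = 2,149.38 thousand, so u = 100.12/2,149.38 = 4.66%.
After the change, employed and labor force both rise by 164.40; unemployed unchanged → E = 2,213.66, U = 100.12, labor force = 2,313.78 thousand.
New unemployment rate = 100.12 / 2,313.78 = 4.33%.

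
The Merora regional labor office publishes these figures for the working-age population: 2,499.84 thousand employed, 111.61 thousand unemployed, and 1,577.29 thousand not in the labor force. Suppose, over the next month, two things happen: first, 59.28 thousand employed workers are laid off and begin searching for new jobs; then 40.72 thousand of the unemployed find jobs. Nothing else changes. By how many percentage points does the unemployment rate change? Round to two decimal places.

The unemployment rate changes by +0.71 percentage points.

Initially, labor force = 2,499.84 + 111.61 = 2,611.45 thousand, so u = 111.61/2,611.45 = 4.27%.
After the first change, employed falls and unemployed rises by 59.28; labor force unchanged → E = 2,440.56, U = 170.89, labor force = 2,611.45 thousand.
After the second change, unemployed falls and employed rises by 40.72; labor force unchanged → E = 2,481.28, U = 130.17, labor force = 2,611.45 thousand.
New unemployment rate = 130.17 / 2,611.45 = 4.98%.
Change = 4.98% − 4.27% = +0.71 percentage points.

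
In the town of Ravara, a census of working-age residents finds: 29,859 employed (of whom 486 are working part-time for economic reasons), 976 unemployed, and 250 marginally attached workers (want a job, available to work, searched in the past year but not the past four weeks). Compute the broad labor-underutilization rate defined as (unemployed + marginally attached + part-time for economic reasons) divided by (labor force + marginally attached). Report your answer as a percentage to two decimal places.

Broad underutilization rate ≈ 5.51%.

Labor force = 29,859 + 976 = 30,835.
Numerator = 976 + 250 + 486 = 1,712.
Denominator = 30,835 + 250 = 31,085.
Broad rate = 1,712 / 31,085 = 5.51%.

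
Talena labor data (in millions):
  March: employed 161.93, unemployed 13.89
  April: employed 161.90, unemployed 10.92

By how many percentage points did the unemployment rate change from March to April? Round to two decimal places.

The unemployment rate changed by −1.58 percentage points.

March: labor force = 161.93 + 13.89 = 175.82; u = 13.89/175.82 = 7.90%.
April: labor force = 161.90 + 10.92 = 172.82; u = 10.92/172.82 = 6.32%.
Change = 6.32% − 7.90% = −1.58 pp.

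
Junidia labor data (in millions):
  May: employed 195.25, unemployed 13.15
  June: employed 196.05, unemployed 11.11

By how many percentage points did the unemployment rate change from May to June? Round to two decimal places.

The unemployment rate changed by −0.95 percentage points.

May: labor force = 195.25 + 13.15 = 208.40; u = 13.15/208.40 = 6.31%.
June: labor force = 196.05 + 11.11 = 207.16; u = 11.11/207.16 = 5.36%.
Change = 5.36% − 6.31% = −0.95 pp.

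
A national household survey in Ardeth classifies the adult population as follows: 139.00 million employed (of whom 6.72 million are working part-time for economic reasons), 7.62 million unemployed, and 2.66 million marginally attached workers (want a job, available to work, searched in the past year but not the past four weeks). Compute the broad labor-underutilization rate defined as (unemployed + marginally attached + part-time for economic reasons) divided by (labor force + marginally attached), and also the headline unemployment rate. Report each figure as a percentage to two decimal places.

Broad underutilization rate ≈ 11.39%; headline unemployment rate ≈ 5.20%.

Labor force = 139.00 + 7.62 = 146.62 million.
Numerator = 7.62 + 2.66 + 6.72 = 17.00 million.
Denominator = 146.62 + 2.66 = 149.28 million.
Broad rate = 17.00 / 149.28 = 11.39%.
Headline unemployment rate = 7.62 / 146.62 = 5.20%.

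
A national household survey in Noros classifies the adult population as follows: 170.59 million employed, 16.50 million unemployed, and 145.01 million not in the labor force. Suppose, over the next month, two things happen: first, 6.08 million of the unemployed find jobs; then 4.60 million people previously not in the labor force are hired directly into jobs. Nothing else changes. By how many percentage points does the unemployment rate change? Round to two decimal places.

The unemployment rate changes by −3.38 percentage points.

Initially, labor force = 170.59 + 16.50 = 187.09 million, so u = 16.50/187.09 = 8.82%.
After the first change, unemployed falls and employed rises by 6.08; labor force unchanged → E = 176.67, U = 10.42, labor force = 187.09 million.
After the second change, employed and labor force both rise by 4.60; unemployed unchanged → E = 181.27, U = 10.42, labor force = 191.69 million.
New unemployment rate = 10.42 / 191.69 = 5.44%.
Change = 5.44% − 8.82% = −3.38 percentage points.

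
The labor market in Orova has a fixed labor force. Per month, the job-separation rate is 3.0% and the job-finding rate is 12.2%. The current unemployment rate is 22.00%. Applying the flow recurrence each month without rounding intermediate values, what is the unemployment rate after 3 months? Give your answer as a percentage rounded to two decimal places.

With a fixed labor force, u_{t+1} = u_t + s·(1−u_t) − f·u_t = u_t·(1−s−f) + s.
Here 1−s−f = 0.848 and s = 0.030.
u_1 = 0.220000 × 0.848 + 0.030 = 0.216560.
u_2 = 0.216560 × 0.848 + 0.030 = 0.213643.
u_3 = 0.213643 × 0.848 + 0.030 = 0.211169.

Unemployment rate after three months ≈ 21.12%.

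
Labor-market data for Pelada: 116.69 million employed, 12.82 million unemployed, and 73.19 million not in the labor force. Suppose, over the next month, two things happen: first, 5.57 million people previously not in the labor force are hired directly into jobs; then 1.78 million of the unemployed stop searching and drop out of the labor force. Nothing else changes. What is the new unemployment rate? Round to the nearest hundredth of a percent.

New unemployment rate ≈ 8.28%.

Initially, labor force = 116.69 + 12.82 = 129.51 million, so u = 12.82/129.51 = 9.90%.
After the first change, employed and labor force both rise by 5.57; unemployed unchanged → E = 122.26, U = 12.82, labor force = 135.08 million.
After the second change, unemployed and labor force both fall by 1.78 → E = 122.26, U = 11.04, labor force = 133.30 million.
New unemployment rate = 11.04 / 133.30 = 8.28%.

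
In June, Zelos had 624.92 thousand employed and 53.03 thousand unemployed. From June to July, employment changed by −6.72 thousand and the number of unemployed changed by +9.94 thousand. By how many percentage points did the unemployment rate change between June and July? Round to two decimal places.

June: labor force = 624.92 + 53.03 = 677.95; u = 53.03/677.95 = 7.82%.
July: labor force = 618.20 + 62.97 = 681.17; u = 62.97/681.17 = 9.24%.
Change = 9.24% − 7.82% = +1.42 pp.

The unemployment rate changed by +1.42 percentage points.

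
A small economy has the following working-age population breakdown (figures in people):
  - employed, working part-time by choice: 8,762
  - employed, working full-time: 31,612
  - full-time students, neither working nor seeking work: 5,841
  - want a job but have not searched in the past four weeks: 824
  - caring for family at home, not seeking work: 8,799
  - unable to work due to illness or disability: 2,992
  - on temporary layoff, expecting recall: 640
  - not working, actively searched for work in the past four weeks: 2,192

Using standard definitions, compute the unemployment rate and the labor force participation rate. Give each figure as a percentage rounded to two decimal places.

Employed = 8,762 + 31,612 = 40,374.
Unemployed = 640 + 2,192 = 2,832 (jobless and actively searching, or on temporary layoff).
Labor force = 40,374 + 2,832 = 43,206.
Not in labor force = 5,841 + 824 + 8,799 + 2,992 = 18,456 (those not working and not actively searching are outside the labor force — including those who want a job but have given up searching).
Civilian working-age population = 43,206 + 18,456 = 61,662.
Unemployment rate = 2,832 / 43,206 = 6.55%.
Labor force participation rate = 43,206 / 61,662 = 70.07%.

Unemployment rate ≈ 6.55%; labor force participation rate ≈ 70.07%.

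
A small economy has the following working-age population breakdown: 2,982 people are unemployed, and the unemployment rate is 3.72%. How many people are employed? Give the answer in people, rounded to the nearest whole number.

Labor force = U / u = 2,982 / 0.0372 ≈ 80,161.
Employed = labor force − unemployed = 80,161 − 2,982 = 77,179.

About 77,179 are employed.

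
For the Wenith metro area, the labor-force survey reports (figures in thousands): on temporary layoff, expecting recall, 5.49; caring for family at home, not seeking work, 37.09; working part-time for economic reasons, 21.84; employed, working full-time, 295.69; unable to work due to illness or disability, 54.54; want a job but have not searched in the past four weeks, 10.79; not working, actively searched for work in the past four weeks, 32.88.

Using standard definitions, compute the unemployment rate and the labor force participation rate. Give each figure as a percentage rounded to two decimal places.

Employed = 21.84 + 295.69 = 317.53 thousand (anyone who worked, including part-time for economic reasons, counts as employed).
Unemployed = 5.49 + 32.88 = 38.37 thousand (jobless and actively searching, or on temporary layoff).
Labor force = 317.53 + 38.37 = 355.90 thousand.
Not in labor force = 37.09 + 54.54 + 10.79 = 102.42 thousand (those not working and not actively searching are outside the labor force — including those who want a job but have given up searching).
Civilian working-age population = 355.90 + 102.42 = 458.32 thousand.
Unemployment rate = 38.37 / 355.90 = 10.78%.
Labor force participation rate = 355.90 / 458.32 = 77.65%.

Unemployment rate ≈ 10.78%; labor force participation rate ≈ 77.65%.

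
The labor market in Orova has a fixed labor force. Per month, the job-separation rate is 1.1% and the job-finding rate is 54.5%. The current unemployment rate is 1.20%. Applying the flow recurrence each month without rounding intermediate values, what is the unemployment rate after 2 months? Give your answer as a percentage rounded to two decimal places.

Unemployment rate after two months ≈ 1.82%.

With a fixed labor force, u_{t+1} = u_t + s·(1−u_t) − f·u_t = u_t·(1−s−f) + s.
Here 1−s−f = 0.444 and s = 0.011.
u_1 = 0.012000 × 0.444 + 0.011 = 0.016328.
u_2 = 0.016328 × 0.444 + 0.011 = 0.018250.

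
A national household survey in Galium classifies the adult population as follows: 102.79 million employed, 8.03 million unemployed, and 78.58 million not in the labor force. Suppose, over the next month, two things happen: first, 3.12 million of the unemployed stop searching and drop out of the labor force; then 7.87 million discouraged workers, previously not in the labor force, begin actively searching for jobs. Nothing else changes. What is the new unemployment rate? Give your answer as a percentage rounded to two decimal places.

Initially, labor force = 102.79 + 8.03 = 110.82 million, so u = 8.03/110.82 = 7.25%.
After the first change, unemployed and labor force both fall by 3.12 → E = 102.79, U = 4.91, labor force = 107.70 million.
After the second change, unemployed and labor force both rise by 7.87 → E = 102.79, U = 12.78, labor force = 115.57 million.
New unemployment rate = 12.78 / 115.57 = 11.06%.

New unemployment rate ≈ 11.06%.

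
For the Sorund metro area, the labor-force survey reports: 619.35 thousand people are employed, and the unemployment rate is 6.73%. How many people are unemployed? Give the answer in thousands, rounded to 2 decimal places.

Let U be the number unemployed. The labor force is E + U, and U/(E+U) = 0.0673.
So U = 0.0673 × 619.35 / (1 − 0.0673) = 41.6823 / 0.9327 ≈ 44.69 thousand.

About 44.69 thousand are unemployed.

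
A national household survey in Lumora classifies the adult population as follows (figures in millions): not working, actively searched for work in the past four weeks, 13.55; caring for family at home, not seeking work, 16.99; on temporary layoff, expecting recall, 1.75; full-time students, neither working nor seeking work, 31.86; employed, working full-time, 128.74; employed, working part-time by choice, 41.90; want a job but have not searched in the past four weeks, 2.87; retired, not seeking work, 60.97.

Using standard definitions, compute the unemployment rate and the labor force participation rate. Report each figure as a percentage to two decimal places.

Employed = 128.74 + 41.90 = 170.64 million.
Unemployed = 13.55 + 1.75 = 15.30 million (jobless and actively searching, or on temporary layoff).
Labor force = 170.64 + 15.30 = 185.94 million.
Not in labor force = 16.99 + 31.86 + 2.87 + 60.97 = 112.69 million (those not working and not actively searching are outside the labor force — including those who want a job but have given up searching).
Civilian working-age population = 185.94 + 112.69 = 298.63 million.
Unemployment rate = 15.30 / 185.94 = 8.23%.
Labor force participation rate = 185.94 / 298.63 = 62.26%.

Unemployment rate ≈ 8.23%; labor force participation rate ≈ 62.26%.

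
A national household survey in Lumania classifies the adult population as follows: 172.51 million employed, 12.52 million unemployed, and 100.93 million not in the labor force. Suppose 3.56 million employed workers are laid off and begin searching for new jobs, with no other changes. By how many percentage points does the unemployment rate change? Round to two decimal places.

The unemployment rate changes by +1.92 percentage points.

Initially, labor force = 172.51 + 12.52 = 185.03 million, so u = 12.52/185.03 = 6.77%.
After the change, employed falls and unemployed rises by 3.56; labor force unchanged → E = 168.95, U = 16.08, labor force = 185.03 million.
New unemployment rate = 16.08 / 185.03 = 8.69%.
Change = 8.69% − 6.77% = +1.92 percentage points.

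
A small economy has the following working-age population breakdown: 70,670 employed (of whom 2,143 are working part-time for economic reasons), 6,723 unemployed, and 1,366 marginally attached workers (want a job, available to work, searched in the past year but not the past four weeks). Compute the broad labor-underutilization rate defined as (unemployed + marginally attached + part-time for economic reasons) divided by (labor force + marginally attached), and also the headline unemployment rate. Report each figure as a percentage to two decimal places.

Labor force = 70,670 + 6,723 = 77,393.
Numerator = 6,723 + 1,366 + 2,143 = 10,232.
Denominator = 77,393 + 1,366 = 78,759.
Broad rate = 10,232 / 78,759 = 12.99%.
Headline unemployment rate = 6,723 / 77,393 = 8.69%.

Broad underutilization rate ≈ 12.99%; headline unemployment rate ≈ 8.69%.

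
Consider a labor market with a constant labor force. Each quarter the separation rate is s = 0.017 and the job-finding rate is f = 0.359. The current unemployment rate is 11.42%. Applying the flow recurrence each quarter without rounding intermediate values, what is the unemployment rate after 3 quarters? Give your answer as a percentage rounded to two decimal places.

With a fixed labor force, u_{t+1} = u_t + s·(1−u_t) − f·u_t = u_t·(1−s−f) + s.
Here 1−s−f = 0.624 and s = 0.017.
u_1 = 0.114200 × 0.624 + 0.017 = 0.088261.
u_2 = 0.088261 × 0.624 + 0.017 = 0.072075.
u_3 = 0.072075 × 0.624 + 0.017 = 0.061975.

Unemployment rate after three quarters ≈ 6.20%.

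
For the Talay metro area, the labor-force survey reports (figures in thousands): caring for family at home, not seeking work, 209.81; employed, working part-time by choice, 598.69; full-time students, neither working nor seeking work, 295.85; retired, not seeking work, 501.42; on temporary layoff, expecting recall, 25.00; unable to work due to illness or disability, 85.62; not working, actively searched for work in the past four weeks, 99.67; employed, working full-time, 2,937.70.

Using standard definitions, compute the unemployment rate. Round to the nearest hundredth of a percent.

Unemployment rate ≈ 3.41%.

Employed = 598.69 + 2,937.70 = 3,536.39 thousand.
Unemployed = 25.00 + 99.67 = 124.67 thousand (jobless and actively searching, or on temporary layoff).
Labor force = 3,536.39 + 124.67 = 3,661.06 thousand.
Unemployment rate = 124.67 / 3,661.06 = 3.41%.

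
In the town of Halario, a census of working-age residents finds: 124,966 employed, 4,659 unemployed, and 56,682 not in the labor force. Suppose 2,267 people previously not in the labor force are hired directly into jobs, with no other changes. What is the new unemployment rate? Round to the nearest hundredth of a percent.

Initially, labor force = 124,966 + 4,659 = 129,625, so u = 4,659/129,625 = 3.59%.
After the change, employed and labor force both rise by 2,267; unemployed unchanged → E = 127,233, U = 4,659, labor force = 131,892.
New unemployment rate = 4,659 / 131,892 = 3.53%.

New unemployment rate ≈ 3.53%.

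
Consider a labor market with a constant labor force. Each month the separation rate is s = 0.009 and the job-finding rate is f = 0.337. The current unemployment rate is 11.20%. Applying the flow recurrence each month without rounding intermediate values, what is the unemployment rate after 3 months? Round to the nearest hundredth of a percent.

Unemployment rate after three months ≈ 5.01%.

With a fixed labor force, u_{t+1} = u_t + s·(1−u_t) − f·u_t = u_t·(1−s−f) + s.
Here 1−s−f = 0.654 and s = 0.009.
u_1 = 0.112000 × 0.654 + 0.009 = 0.082248.
u_2 = 0.082248 × 0.654 + 0.009 = 0.062790.
u_3 = 0.062790 × 0.654 + 0.009 = 0.050065.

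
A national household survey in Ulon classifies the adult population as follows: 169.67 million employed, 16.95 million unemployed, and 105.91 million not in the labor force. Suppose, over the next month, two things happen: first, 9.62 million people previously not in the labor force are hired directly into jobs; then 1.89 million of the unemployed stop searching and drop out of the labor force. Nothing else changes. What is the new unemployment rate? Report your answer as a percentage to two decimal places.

New unemployment rate ≈ 7.75%.

Initially, labor force = 169.67 + 16.95 = 186.62 million, so u = 16.95/186.62 = 9.08%.
After the first change, employed and labor force both rise by 9.62; unemployed unchanged → E = 179.29, U = 16.95, labor force = 196.24 million.
After the second change, unemployed and labor force both fall by 1.89 → E = 179.29, U = 15.06, labor force = 194.35 million.
New unemployment rate = 15.06 / 194.35 = 7.75%.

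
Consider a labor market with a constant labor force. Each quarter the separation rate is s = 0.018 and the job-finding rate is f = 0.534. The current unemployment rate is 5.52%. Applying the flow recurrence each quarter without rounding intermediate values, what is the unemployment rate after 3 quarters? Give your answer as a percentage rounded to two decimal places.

With a fixed labor force, u_{t+1} = u_t + s·(1−u_t) − f·u_t = u_t·(1−s−f) + s.
Here 1−s−f = 0.448 and s = 0.018.
u_1 = 0.055200 × 0.448 + 0.018 = 0.042730.
u_2 = 0.042730 × 0.448 + 0.018 = 0.037143.
u_3 = 0.037143 × 0.448 + 0.018 = 0.034640.

Unemployment rate after three quarters ≈ 3.46%.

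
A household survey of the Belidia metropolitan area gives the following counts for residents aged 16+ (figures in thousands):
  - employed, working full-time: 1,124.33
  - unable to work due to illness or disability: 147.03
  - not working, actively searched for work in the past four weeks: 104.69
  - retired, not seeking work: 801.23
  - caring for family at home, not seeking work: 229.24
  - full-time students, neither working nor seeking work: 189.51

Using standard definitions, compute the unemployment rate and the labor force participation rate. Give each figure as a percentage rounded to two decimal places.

Employed = 1,124.33 thousand.
Unemployed = 104.69 thousand.
Labor force = 1,124.33 + 104.69 = 1,229.02 thousand.
Not in labor force = 147.03 + 801.23 + 229.24 + 189.51 = 1,367.01 thousand (those not working and not actively searching are outside the labor force).
Civilian working-age population = 1,229.02 + 1,367.01 = 2,596.03 thousand.
Unemployment rate = 104.69 / 1,229.02 = 8.52%.
Labor force participation rate = 1,229.02 / 2,596.03 = 47.34%.

Unemployment rate ≈ 8.52%; labor force participation rate ≈ 47.34%.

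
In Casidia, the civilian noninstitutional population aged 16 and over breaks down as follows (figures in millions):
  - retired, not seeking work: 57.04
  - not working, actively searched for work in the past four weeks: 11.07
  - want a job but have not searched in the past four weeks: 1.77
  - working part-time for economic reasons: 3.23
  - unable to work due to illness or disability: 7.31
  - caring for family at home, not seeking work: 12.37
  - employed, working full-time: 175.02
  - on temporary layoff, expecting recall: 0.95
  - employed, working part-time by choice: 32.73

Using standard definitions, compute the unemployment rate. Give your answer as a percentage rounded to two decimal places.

Unemployment rate ≈ 5.39%.

Employed = 3.23 + 175.02 + 32.73 = 210.98 million (anyone who worked, including part-time for economic reasons, counts as employed).
Unemployed = 11.07 + 0.95 = 12.02 million (jobless and actively searching, or on temporary layoff).
Labor force = 210.98 + 12.02 = 223.00 million.
Unemployment rate = 12.02 / 223.00 = 5.39%.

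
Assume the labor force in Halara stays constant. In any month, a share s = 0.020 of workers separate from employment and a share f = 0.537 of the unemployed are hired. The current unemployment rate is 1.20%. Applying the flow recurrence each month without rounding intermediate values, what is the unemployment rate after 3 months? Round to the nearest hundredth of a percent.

Unemployment rate after three months ≈ 3.38%.

With a fixed labor force, u_{t+1} = u_t + s·(1−u_t) − f·u_t = u_t·(1−s−f) + s.
Here 1−s−f = 0.443 and s = 0.020.
u_1 = 0.012000 × 0.443 + 0.020 = 0.025316.
u_2 = 0.025316 × 0.443 + 0.020 = 0.031215.
u_3 = 0.031215 × 0.443 + 0.020 = 0.033828.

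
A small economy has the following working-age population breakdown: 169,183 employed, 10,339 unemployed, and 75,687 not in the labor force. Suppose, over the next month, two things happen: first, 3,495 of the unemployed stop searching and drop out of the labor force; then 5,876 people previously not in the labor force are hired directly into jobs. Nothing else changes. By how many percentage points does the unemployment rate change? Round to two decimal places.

Initially, labor force = 169,183 + 10,339 = 179,522, so u = 10,339/179,522 = 5.76%.
After the first change, unemployed and labor force both fall by 3,495 → E = 169,183, U = 6,844, labor force = 176,027.
After the second change, employed and labor force both rise by 5,876; unemployed unchanged → E = 175,059, U = 6,844, labor force = 181,903.
New unemployment rate = 6,844 / 181,903 = 3.76%.
Change = 3.76% − 5.76% = −2.00 percentage points.

The unemployment rate changes by −2.00 percentage points.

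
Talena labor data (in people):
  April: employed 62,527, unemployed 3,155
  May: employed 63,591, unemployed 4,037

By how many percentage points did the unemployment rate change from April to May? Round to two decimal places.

April: labor force = 62,527 + 3,155 = 65,682; u = 3,155/65,682 = 4.80%.
May: labor force = 63,591 + 4,037 = 67,628; u = 4,037/67,628 = 5.97%.
Change = 5.97% − 4.80% = +1.17 pp.

The unemployment rate changed by +1.17 percentage points.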